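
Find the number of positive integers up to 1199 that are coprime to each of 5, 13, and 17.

|div by 5|=239, |div by 13|=92, |div by 17|=70.
|div by 5&13|=18, |div by 5&17|=14, |div by 13&17|=5, |div by all|=1.
By inclusion-exclusion, divisible by at least one: 239+92+70-18-14-5+1 = 365.
Not divisible by any: 1199 - 365.

Final answer: 834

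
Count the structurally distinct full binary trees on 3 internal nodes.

This is a standard Catalan-number count: the answer is C_n. Here n = 3.
C_n = (2n)!/(n!(n+1)!), so C_{3} = 6!/(3! x 4!) = C(6,3)/4 = 20/4.

Final answer: C_{3} = 5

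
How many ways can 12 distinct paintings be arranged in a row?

The number of ways to arrange 12 distinct objects is 12!.

Final answer: 12! = 479001600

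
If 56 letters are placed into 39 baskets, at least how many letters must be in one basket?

By the pigeonhole principle: ceiling(56/39).

Final answer: 2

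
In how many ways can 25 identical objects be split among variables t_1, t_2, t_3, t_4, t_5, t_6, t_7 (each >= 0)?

Stars and bars with 25 stars and 6 bars:
C(25+7-1, 7-1) = C(31,6).

Final answer: C(31,6) = 736281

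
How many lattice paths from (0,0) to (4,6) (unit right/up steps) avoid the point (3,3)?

Total paths to (4,6): C(10,6) = 210.
Paths through (3,3): C(6,3) x C(4,3) = 80.
Avoiding (3,3): 210 - 80.

Final answer: 130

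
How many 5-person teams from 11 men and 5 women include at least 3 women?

Sum over valid woman counts:
C(5,3)C(11,2) = 550
C(5,4)C(11,1) = 55
C(5,5)C(11,0) = 1
Total: 550 + 55 + 1.

Final answer: 606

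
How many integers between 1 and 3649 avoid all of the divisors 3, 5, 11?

|div by 3|=1216, |div by 5|=729, |div by 11|=331.
|div by 3&5|=243, |div by 3&11|=110, |div by 5&11|=66, |div by all|=22.
By inclusion-exclusion, divisible by at least one: 1216+729+331-243-110-66+22 = 1879.
Not divisible by any: 3649 - 1879.

Final answer: 1770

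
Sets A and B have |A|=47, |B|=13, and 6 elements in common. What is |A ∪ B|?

|A union B| = |A| + |B| - |A intersect B| = 47 + 13 - 6.

Final answer: 54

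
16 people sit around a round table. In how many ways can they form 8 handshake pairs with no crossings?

The structures are counted by the Catalan number C_n. Here n = 16/2 = 8.
C_n = C(2n,n)/(n+1), so C_{8} = C(16,8)/9 = 12870/9.

Final answer: C_{8} = 1430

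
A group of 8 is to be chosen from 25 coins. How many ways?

C(25,8) = 25!/(8! x (25-8)!).

Final answer: C(25,8) = 1081575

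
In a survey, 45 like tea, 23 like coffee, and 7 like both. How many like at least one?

|A union B| = |A| + |B| - |A intersect B| = 45 + 23 - 7.

Final answer: 61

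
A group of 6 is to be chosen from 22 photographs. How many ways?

C(22,6) = 22!/(6! x 16!).

Final answer: \binom{22}{6} = 74613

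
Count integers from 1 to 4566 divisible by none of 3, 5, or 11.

|div by 3|=1522, |div by 5|=913, |div by 11|=415.
|div by 3&5|=304, |div by 3&11|=138, |div by 5&11|=83, |div by all|=27.
By inclusion-exclusion, divisible by at least one: 1522+913+415-304-138-83+27 = 2352.
Not divisible by any: 4566 - 2352.

Final answer: 2214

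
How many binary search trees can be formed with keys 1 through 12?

The structures are counted by the Catalan number C_n. Here n = 12.
C_n = C(2n,n)/(n+1), so C_{12} = C(24,12)/13 = 2704156/13.

Final answer: C_{12} = 208012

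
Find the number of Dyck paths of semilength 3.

Total monotonic paths to (3,3): C(6,3) = 20.
Reflecting each bad path at its first crossing gives a bijection with paths to (2,4): C(6,4) = 15.
Valid Dyck paths: 20 - 15.
(Equivalently, C_{3} = C(6,3)/4 = 20/4.)

Final answer: C_{3} = 5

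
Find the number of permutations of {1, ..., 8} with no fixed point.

D(n) = (n-1)(D(n-1) + D(n-2)), D(0)=1, D(1)=0.
D(2) = 1 x (0 + 1) = 1
D(3) = 2 x (1 + 0) = 2
D(4) = 3 x (2 + 1) = 9
D(5) = 4 x (9 + 2) = 44
D(6) = 5 x (44 + 9) = 265
D(7) = 6 x (265 + 44) = 1854
D(8) = 7 x (D(7) + D(6)) = 7 x (1854 + 265)

Final answer: D(8) = 14833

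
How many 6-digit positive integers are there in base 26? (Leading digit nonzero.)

Leading digit: 25 options (nonzero). Other 5 digit(s): 26 options each.
Total: 25 x 26^5.

Final answer: 297034400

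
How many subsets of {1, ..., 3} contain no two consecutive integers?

Condition on whether n belongs to the subset: if not, any valid subset of {1, ..., n-1} works (a(n-1)); if so, n-1 is excluded and the rest is a valid subset of {1, ..., n-2} (a(n-2)). Hence a(n) = a(n-1) + a(n-2), a(1)=2, a(2)=3.
Iterating the recurrence: a(1)=2, a(2)=3, a(3)=5.

Final answer: 5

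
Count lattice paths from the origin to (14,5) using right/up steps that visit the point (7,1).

Paths (0,0)->(7,1): C(8,1) = 8.
Paths (7,1)->(14,5): C(11,4) = 330.
By multiplication principle: 8 x 330.

Final answer: 2640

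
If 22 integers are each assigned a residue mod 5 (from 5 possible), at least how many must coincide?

There are 5 possible values for residue mod 5. With 22 integers and 5 categories, by pigeonhole: ceiling(22/5).

Final answer: 5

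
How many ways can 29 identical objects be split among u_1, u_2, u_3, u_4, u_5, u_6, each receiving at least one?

Substitute u'_i = u_i - 1 (so u'_i >= 0). Then sum u'_i = 29 - 6 = 23.
Stars and bars: C(23+6-1, 6-1) = C(28,5).

Final answer: C(28,5) = 98280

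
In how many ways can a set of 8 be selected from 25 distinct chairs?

C(25,8) = 25!/(8! x (25-8)!).

Final answer: C(25,8) = 1081575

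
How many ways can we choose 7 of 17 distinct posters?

C(17,7) = 17!/(7! x (17-7)!).

Final answer: C(17,7) = 19448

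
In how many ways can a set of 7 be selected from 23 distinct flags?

C(23,7) = 23!/(7! x 16!).

Final answer: \binom{23}{7} = 245157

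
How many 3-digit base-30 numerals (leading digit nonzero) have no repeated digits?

First digit: 29 (nonzero). Second: 29 (not first). Third: 28, etc.
Total: 29 x 29 x 28.

Final answer: 23548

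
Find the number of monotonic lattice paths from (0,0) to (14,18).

Each path has 14 right steps and 18 up steps in some order (32 steps total).
Choose which 18 of the 32 steps are up: C(32,18).

Final answer: C(32,18) = 471435600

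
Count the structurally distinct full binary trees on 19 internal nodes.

This is counted by the nth Catalan number C_n. Here n = 19.
Using C_0 = 1 and C_(k+1) = C_k x 2(2k+1)/(k+2), build up term by term: C_1=1, C_2=2, C_3=5, C_4=14, C_5=42, C_6=132, C_7=429, C_8=1430, C_9=4862, C_10=16796, C_11=58786, C_12=208012, C_13=742900, C_14=2674440, C_15=9694845, C_16=35357670, C_17=129644790, C_18=477638700, C_19=1767263190.

Final answer: C_{19} = 1767263190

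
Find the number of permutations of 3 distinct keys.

The number of ways to arrange 3 distinct objects is 3!.

Final answer: 3! = 6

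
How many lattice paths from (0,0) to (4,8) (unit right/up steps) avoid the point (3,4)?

Total paths to (4,8): C(12,8) = 495.
Paths through (3,4): C(7,4) x C(5,4) = 175.
Avoiding (3,4): 495 - 175.

Final answer: 320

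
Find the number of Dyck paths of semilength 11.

Total monotonic paths to (11,11): C(22,11) = 705432.
Reflecting each bad path at its first crossing gives a bijection with paths to (10,12): C(22,12) = 646646.
Valid Dyck paths: 705432 - 646646.
(These counts are the Catalan numbers.)

Final answer: C_{11} = 58786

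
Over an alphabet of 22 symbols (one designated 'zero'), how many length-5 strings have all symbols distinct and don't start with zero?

The leading digit has 21 choices (anything but zero); the next has 21 (anything but the first), then 20, and so on, one fewer each time.
Total: 21 x 21 x 20 x 19 x 18.

Final answer: 3016440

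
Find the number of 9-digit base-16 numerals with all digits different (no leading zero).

The leading digit has 15 choices (anything but zero); the next has 15 (anything but the first), then 14, and so on, one fewer each time.
Total: 15 x 15 x 14 x 13 x 12 x 11 x 10 x 9 x 8.

Final answer: 3891888000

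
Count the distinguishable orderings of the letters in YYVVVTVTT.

Letters (T:3, V:4, Y:2). Total letters: 9.
Permutations = 9!/(4! x 3! x 2!).

Final answer: 1260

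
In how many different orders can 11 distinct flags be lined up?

The number of ways to arrange 11 distinct objects is 11!.

Final answer: 11! = 39916800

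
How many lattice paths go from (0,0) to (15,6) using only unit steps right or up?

Each path has 15 right steps and 6 up steps in some order (21 steps total).
Choose which 6 of the 21 steps are up: C(21,6).

Final answer: C(21,6) = 54264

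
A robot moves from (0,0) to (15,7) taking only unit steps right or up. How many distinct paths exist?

Each path has 15 right steps and 7 up steps in some order (22 steps total).
Choose which 7 of the 22 steps are up: C(22,7).

Final answer: C(22,7) = 170544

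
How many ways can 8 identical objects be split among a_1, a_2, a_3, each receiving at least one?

Substitute a'_i = a_i - 1 (so a'_i >= 0). Then sum a'_i = 8 - 3 = 5.
Stars and bars: C(5+3-1, 3-1) = C(7,2).

Final answer: C(7,2) = 21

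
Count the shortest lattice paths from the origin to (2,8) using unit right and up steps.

Each path has 2 right steps and 8 up steps in some order (10 steps total).
Choose which 8 of the 10 steps are up: C(10,8).

Final answer: C(10,8) = 45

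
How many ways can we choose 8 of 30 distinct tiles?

C(30,8) = 30!/(8! x 22!).

Final answer: \binom{30}{8} = 5852925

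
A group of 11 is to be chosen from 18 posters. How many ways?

C(18,11) = 18!/(11! x 7!).

Final answer: \binom{18}{11} = 31824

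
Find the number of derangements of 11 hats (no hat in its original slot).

Derangements satisfy D(n) = (n-1)(D(n-1) + D(n-2)), starting from D(0)=1, D(1)=0.
D(2) = 1 x (0 + 1) = 1
D(3) = 2 x (1 + 0) = 2
D(4) = 3 x (2 + 1) = 9
D(5) = 4 x (9 + 2) = 44
D(6) = 5 x (44 + 9) = 265
D(7) = 6 x (265 + 44) = 1854
D(8) = 7 x (1854 + 265) = 14833
D(9) = 8 x (14833 + 1854) = 133496
D(10) = 9 x (133496 + 14833) = 1334961
D(11) = 10 x (D(10) + D(9)) = 10 x (1334961 + 133496)

Final answer: D(11) = 14684570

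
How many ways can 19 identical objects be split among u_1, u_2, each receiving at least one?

Substitute u'_i = u_i - 1 (so u'_i >= 0). Then sum u'_i = 19 - 2 = 17.
Stars and bars: C(17+2-1, 2-1) = C(18,1).

Final answer: C(18,1) = 18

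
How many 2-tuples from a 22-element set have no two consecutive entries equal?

First character: 22 choices. Each subsequent: 21 choices (must differ from the previous one).
Total: 22 x 21^1.

Final answer: 22 x 21^{1} = 462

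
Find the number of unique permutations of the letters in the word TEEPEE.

Letters (E:4, P:1, T:1). Total letters: 6.
Permutations = 6!/(4!).

Final answer: 30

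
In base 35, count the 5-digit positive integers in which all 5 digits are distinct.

The leading digit has 34 choices (anything but zero); the next has 34 (anything but the first), then 33, and so on, one fewer each time.
Total: 34 x 34 x 33 x 32 x 31.

Final answer: 37842816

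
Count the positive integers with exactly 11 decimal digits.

The leading digit cannot be 0 (9 options); the other 10 digits can be anything (10 options each).
Total: 9 x 10^10.

Final answer: 90000000000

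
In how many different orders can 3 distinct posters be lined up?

The number of ways to arrange 3 distinct objects is 3!.

Final answer: 3! = 6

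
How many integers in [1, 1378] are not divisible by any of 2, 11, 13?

|div by 2|=689, |div by 11|=125, |div by 13|=106.
|div by 2&11|=62, |div by 2&13|=53, |div by 11&13|=9, |div by all|=4.
By inclusion-exclusion, divisible by at least one: 689+125+106-62-53-9+4 = 800.
Not divisible by any: 1378 - 800.

Final answer: 578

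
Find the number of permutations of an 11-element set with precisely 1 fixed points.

Choose which 1 elements are fixed: C(11,1) = 11.
Derange the remaining 10 using D(j) = (j-1)(D(j-1) + D(j-2)), D(0)=1, D(1)=0: D(2)=1, D(3)=2, D(4)=9, D(5)=44, D(6)=265, D(7)=1854, D(8)=14833, D(9)=133496, D(10)=1334961.
Total: 11 x 1334961.

Final answer: C(11,1) D(10) = 14684571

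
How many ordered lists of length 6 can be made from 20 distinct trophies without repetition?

P(20,6) = 20!/(20-6)! = 20!/14!.

Final answer: P(20,6) = 27907200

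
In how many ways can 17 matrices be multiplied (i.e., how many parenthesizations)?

This is counted by the nth Catalan number C_n. Here n = 17 - 1 = 16.
C_n = C(2n,n) - C(2n,n+1), so C_{16} = C(32,16) - C(32,17) = 601080390 - 565722720.

Final answer: C_{16} = 35357670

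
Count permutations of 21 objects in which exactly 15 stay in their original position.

Choose which 15 elements are fixed: C(21,15) = 54264.
Derange the remaining 6 using D(j) = (j-1)(D(j-1) + D(j-2)), D(0)=1, D(1)=0: D(2)=1, D(3)=2, D(4)=9, D(5)=44, D(6)=265.
Total: 54264 x 265.

Final answer: C(21,15) D(6) = 14379960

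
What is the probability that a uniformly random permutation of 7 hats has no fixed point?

D(n) = (n-1)(D(n-1) + D(n-2)), D(0)=1, D(1)=0.
Building up: D(2)=1, D(3)=2, D(4)=9, D(5)=44, D(6)=265, D(7)=1854.
Total arrangements: 7! = 5040.
Probability = D(7)/7! = 103/280.

Final answer: D(7)/7! = 1854/5040 = 0.367857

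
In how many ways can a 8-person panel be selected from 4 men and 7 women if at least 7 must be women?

Sum over valid woman counts:
C(7,7)C(4,1).

Final answer: 4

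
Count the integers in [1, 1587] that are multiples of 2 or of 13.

Multiples of 2: 793. Multiples of 13: 122. Of both (lcm=26): 61.
By inclusion-exclusion: 793 + 122 - 61.

Final answer: 854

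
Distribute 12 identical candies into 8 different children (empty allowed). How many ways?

Stars and bars: C(n+k-1, k-1) = C(19,7).

Final answer: C(19,7) = 50388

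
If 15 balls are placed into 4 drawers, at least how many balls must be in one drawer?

By the pigeonhole principle: ceiling(15/4).

Final answer: 4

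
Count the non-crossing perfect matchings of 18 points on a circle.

This is a standard Catalan-number count: the answer is C_n. Here n = 18/2 = 9.
Using C_0 = 1 and C_(k+1) = C_k x 2(2k+1)/(k+2), build up term by term: C_1=1, C_2=2, C_3=5, C_4=14, C_5=42, C_6=132, C_7=429, C_8=1430, C_9=4862.

Final answer: C_{9} = 4862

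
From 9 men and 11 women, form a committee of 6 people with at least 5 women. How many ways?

Sum over valid woman counts:
C(11,5)C(9,1) = 4158
C(11,6)C(9,0) = 462
Total: 4158 + 462.

Final answer: 4620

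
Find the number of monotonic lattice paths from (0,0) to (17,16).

Each path has 17 right steps and 16 up steps in some order (33 steps total).
Choose which 16 of the 33 steps are up: C(33,16).

Final answer: C(33,16) = 1166803110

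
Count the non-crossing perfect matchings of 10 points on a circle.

The structures are counted by the Catalan number C_n. Here n = 10/2 = 5.
Using C_0 = 1 and C_(k+1) = C_k x 2(2k+1)/(k+2), build up term by term: C_1=1, C_2=2, C_3=5, C_4=14, C_5=42.

Final answer: C_{5} = 42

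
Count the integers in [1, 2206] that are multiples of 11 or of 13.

Multiples of 11: 200. Multiples of 13: 169. Of both (lcm=143): 15.
By inclusion-exclusion: 200 + 169 - 15.

Final answer: 354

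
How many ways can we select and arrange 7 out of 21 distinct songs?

P(21,7) = 21!/(21-7)! = 21!/14!.

Final answer: P(21,7) = 586051200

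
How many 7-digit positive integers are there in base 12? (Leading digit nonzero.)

In base 12, the leading digit has 11 choices (1..11); each of the remaining 6 digits has 12 choices.
Total: 11 x 12^6.

Final answer: 32845824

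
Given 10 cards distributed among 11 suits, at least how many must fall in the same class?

By pigeonhole with 10 objects and 11 categories: ceiling(10/11).

Final answer: 1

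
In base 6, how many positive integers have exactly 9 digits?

These are the integers in [6^8, 6^9), so the count is 6^9 - 6^8 = 5 x 6^8.

Final answer: 8398080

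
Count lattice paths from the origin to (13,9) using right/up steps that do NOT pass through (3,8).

Total paths to (13,9): C(22,9) = 497420.
Paths through (3,8): C(11,8) x C(11,1) = 1815.
Avoiding (3,8): 497420 - 1815.

Final answer: 495605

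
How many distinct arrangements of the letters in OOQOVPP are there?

Letters (O:3, P:2, Q:1, V:1). Total letters: 7.
Permutations = 7!/(3! x 2!).

Final answer: 420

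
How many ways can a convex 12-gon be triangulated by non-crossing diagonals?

The structures are counted by the Catalan number C_n. Here n = 12 - 2 = 10.
Using C_0 = 1 and C_(k+1) = C_k x 2(2k+1)/(k+2), build up term by term: C_1=1, C_2=2, C_3=5, C_4=14, C_5=42, C_6=132, C_7=429, C_8=1430, C_9=4862, C_10=16796.

Final answer: C_{10} = 16796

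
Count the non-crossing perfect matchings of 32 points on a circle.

The structures are counted by the Catalan number C_n. Here n = 32/2 = 16.
C_n = (2n)!/(n!(n+1)!), so C_{16} = 32!/(16! x 17!) = C(32,16)/17 = 601080390/17.

Final answer: C_{16} = 35357670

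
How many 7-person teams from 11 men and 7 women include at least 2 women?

Sum over valid woman counts:
C(7,2)C(11,5) = 9702
C(7,3)C(11,4) = 11550
C(7,4)C(11,3) = 5775
C(7,5)C(11,2) = 1155
C(7,6)C(11,1) = 77
C(7,7)C(11,0) = 1
Total: 9702 + 11550 + 5775 + 1155 + 77 + 1.

Final answer: 28260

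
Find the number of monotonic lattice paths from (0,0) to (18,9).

Each path has 18 right steps and 9 up steps in some order (27 steps total).
Choose which 9 of the 27 steps are up: C(27,9).

Final answer: C(27,9) = 4686825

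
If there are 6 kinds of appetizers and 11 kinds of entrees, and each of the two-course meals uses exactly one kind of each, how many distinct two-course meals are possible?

By the multiplication principle: 6 x 11.

Final answer: 66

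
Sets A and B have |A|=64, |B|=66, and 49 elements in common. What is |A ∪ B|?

|A union B| = |A| + |B| - |A intersect B| = 64 + 66 - 49.

Final answer: 81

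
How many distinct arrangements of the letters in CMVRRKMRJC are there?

Letters (C:2, J:1, K:1, M:2, R:3, V:1). Total letters: 10.
Permutations = 10!/(3! x 2! x 2!).

Final answer: 151200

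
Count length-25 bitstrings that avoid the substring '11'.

Let a(n) count valid strings. If the last bit is 0 the prefix is any valid string of length n-1; if it is 1 the string must end in 01 with a valid prefix of length n-2. So a(n) = a(n-1) + a(n-2), a(1)=2, a(2)=3.
Iterating the recurrence: a(1)=2, a(2)=3, a(3)=5, a(4)=8, a(5)=13, a(6)=21, a(7)=34, a(8)=55, a(9)=89, a(10)=144, a(11)=233, a(12)=377, a(13)=610, a(14)=987, a(15)=1597, a(16)=2584, a(17)=4181, a(18)=6765, a(19)=10946, a(20)=17711, a(21)=28657, a(22)=46368, a(23)=75025, a(24)=121393, a(25)=196418.

Final answer: 196418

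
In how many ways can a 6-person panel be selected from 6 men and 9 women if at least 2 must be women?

Sum over valid woman counts:
C(9,2)C(6,4) = 540
C(9,3)C(6,3) = 1680
C(9,4)C(6,2) = 1890
C(9,5)C(6,1) = 756
C(9,6)C(6,0) = 84
Total: 540 + 1680 + 1890 + 756 + 84.

Final answer: 4950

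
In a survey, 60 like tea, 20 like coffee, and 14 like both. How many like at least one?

|A union B| = |A| + |B| - |A intersect B| = 60 + 20 - 14.

Final answer: 66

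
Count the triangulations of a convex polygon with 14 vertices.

This is a standard Catalan-number count: the answer is C_n. Here n = 14 - 2 = 12.
Using C_0 = 1 and C_(k+1) = C_k x 2(2k+1)/(k+2), build up term by term: C_1=1, C_2=2, C_3=5, C_4=14, C_5=42, C_6=132, C_7=429, C_8=1430, C_9=4862, C_10=16796, C_11=58786, C_12=208012.

Final answer: C_{12} = 208012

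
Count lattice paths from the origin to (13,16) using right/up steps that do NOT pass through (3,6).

Total paths to (13,16): C(29,16) = 67863915.
Paths through (3,6): C(9,6) x C(20,10) = 15519504.
Avoiding (3,6): 67863915 - 15519504.

Final answer: 52344411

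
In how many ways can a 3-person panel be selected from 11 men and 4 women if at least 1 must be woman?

Sum over valid woman counts:
C(4,1)C(11,2) = 220
C(4,2)C(11,1) = 66
C(4,3)C(11,0) = 4
Total: 220 + 66 + 4.

Final answer: 290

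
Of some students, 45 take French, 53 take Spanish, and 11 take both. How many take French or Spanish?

|A union B| = |A| + |B| - |A intersect B| = 45 + 53 - 11.

Final answer: 87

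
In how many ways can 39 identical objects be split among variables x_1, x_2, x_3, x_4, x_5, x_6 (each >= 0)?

Stars and bars with 39 stars and 5 bars:
C(39+6-1, 6-1) = C(44,5).

Final answer: C(44,5) = 1086008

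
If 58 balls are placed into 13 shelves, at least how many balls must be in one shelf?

By the pigeonhole principle: ceiling(58/13).

Final answer: 5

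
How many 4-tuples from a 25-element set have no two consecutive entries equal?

Let g(n) count such strings. g(1) = 25, and each valid string of length n-1 extends in 24 ways (any symbol but the last), so g(n) = 24 g(n-1).
Total: g(4) = 25 x 24^3.

Final answer: 25 x 24^{3} = 345600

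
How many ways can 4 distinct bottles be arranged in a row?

The number of ways to arrange 4 distinct objects is 4!.

Final answer: 4! = 24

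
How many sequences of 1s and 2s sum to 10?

Let f(n) be the number of climbs. Removing the last move (1 or 2 steps) gives f(n) = f(n-1) + f(n-2); base cases f(1)=1, f(2)=2.
Computing successive values: f(1)=1, f(2)=2, f(3)=3, f(4)=5, f(5)=8, f(6)=13, f(7)=21, f(8)=34, f(9)=55, f(10)=89.

Final answer: 89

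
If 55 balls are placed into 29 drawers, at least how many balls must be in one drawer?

By the pigeonhole principle: ceiling(55/29).

Final answer: 2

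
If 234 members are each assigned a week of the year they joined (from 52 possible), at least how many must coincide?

There are 52 possible values for week of the year they joined. With 234 members and 52 categories, by pigeonhole: ceiling(234/52).

Final answer: 5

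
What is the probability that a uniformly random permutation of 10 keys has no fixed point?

D(n) = (n-1)(D(n-1) + D(n-2)), D(0)=1, D(1)=0.
Building up: D(2)=1, D(3)=2, D(4)=9, D(5)=44, D(6)=265, D(7)=1854, D(8)=14833, D(9)=133496, D(10)=1334961.
Total arrangements: 10! = 3628800.
Probability = D(10)/10! = 16481/44800.

Final answer: D(10)/10! = 1334961/3628800 = 0.367879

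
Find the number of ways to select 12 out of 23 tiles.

C(23,12) = 23!/(12! x 11!).

Final answer: \binom{23}{12} = 1352078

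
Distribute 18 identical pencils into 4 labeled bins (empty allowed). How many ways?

Stars and bars: C(n+k-1, k-1) = C(21,3).

Final answer: C(21,3) = 1330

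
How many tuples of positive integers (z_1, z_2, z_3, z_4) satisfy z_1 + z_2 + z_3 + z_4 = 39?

Substitute z'_i = z_i - 1 (so z'_i >= 0). Then sum z'_i = 39 - 4 = 35.
Stars and bars: C(35+4-1, 4-1) = C(38,3).

Final answer: C(38,3) = 8436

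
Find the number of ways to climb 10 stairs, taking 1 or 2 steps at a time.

Let f(n) be the number of climbs. Removing the last move (1 or 2 steps) gives f(n) = f(n-1) + f(n-2); base cases f(1)=1, f(2)=2.
Building up term by term: f(1)=1, f(2)=2, f(3)=3, f(4)=5, f(5)=8, f(6)=13, f(7)=21, f(8)=34, f(9)=55, f(10)=89.

Final answer: 89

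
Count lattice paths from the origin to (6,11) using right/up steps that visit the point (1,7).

Paths (0,0)->(1,7): C(8,7) = 8.
Paths (1,7)->(6,11): C(9,4) = 126.
By multiplication principle: 8 x 126.

Final answer: 1008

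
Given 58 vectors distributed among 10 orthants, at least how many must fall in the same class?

By pigeonhole with 58 objects and 10 categories: ceiling(58/10).

Final answer: 6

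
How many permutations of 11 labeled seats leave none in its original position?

D(n) = (n-1)(D(n-1) + D(n-2)), D(0)=1, D(1)=0.
D(2) = 1 x (0 + 1) = 1
D(3) = 2 x (1 + 0) = 2
D(4) = 3 x (2 + 1) = 9
D(5) = 4 x (9 + 2) = 44
D(6) = 5 x (44 + 9) = 265
D(7) = 6 x (265 + 44) = 1854
D(8) = 7 x (1854 + 265) = 14833
D(9) = 8 x (14833 + 1854) = 133496
D(10) = 9 x (133496 + 14833) = 1334961
D(11) = 10 x (D(10) + D(9)) = 10 x (1334961 + 133496)

Final answer: D(11) = 14684570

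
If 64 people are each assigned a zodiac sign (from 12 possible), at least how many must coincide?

There are 12 possible values for zodiac sign. With 64 people and 12 categories, by pigeonhole: ceiling(64/12).

Final answer: 6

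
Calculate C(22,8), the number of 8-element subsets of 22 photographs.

C(22,8) = 22!/(8! x (22-8)!).

Final answer: C(22,8) = 319770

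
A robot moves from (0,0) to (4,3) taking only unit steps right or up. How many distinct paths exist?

Each path has 4 right steps and 3 up steps in some order (7 steps total).
Choose which 3 of the 7 steps are up: C(7,3).

Final answer: C(7,3) = 35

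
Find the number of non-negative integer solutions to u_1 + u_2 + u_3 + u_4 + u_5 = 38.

Stars and bars with 38 stars and 4 bars:
C(38+5-1, 5-1) = C(42,4).

Final answer: C(42,4) = 111930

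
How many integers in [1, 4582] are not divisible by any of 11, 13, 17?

|div by 11|=416, |div by 13|=352, |div by 17|=269.
|div by 11&13|=32, |div by 11&17|=24, |div by 13&17|=20, |div by all|=1.
By inclusion-exclusion, divisible by at least one: 416+352+269-32-24-20+1 = 962.
Not divisible by any: 4582 - 962.

Final answer: 3620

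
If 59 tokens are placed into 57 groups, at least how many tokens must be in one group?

By the pigeonhole principle: ceiling(59/57).

Final answer: 2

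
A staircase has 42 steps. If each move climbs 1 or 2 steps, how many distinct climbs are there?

Let f(n) be the number of climbs. Removing the last move (1 or 2 steps) gives f(n) = f(n-1) + f(n-2); base cases f(1)=1, f(2)=2.
Building up term by term: f(1)=1, f(2)=2, f(3)=3, f(4)=5, f(5)=8, f(6)=13, f(7)=21, f(8)=34, f(9)=55, f(10)=89, f(11)=144, f(12)=233, f(13)=377, f(14)=610, f(15)=987, f(16)=1597, f(17)=2584, f(18)=4181, f(19)=6765, f(20)=10946, f(21)=17711, f(22)=28657, f(23)=46368, f(24)=75025, f(25)=121393, f(26)=196418, f(27)=317811, f(28)=514229, f(29)=832040, f(30)=1346269, f(31)=2178309, f(32)=3524578, f(33)=5702887, f(34)=9227465, f(35)=14930352, f(36)=24157817, f(37)=39088169, f(38)=63245986, f(39)=102334155, f(40)=165580141, f(41)=267914296, f(42)=433494437.

Final answer: 433494437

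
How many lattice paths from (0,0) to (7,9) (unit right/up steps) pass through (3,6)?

Paths (0,0)->(3,6): C(9,6) = 84.
Paths (3,6)->(7,9): C(7,3) = 35.
By multiplication principle: 84 x 35.

Final answer: 2940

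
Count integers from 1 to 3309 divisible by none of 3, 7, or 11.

|div by 3|=1103, |div by 7|=472, |div by 11|=300.
|div by 3&7|=157, |div by 3&11|=100, |div by 7&11|=42, |div by all|=14.
By inclusion-exclusion, divisible by at least one: 1103+472+300-157-100-42+14 = 1590.
Not divisible by any: 3309 - 1590.

Final answer: 1719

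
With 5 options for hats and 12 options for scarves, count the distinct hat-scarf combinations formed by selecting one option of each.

By the multiplication principle: 5 x 12.

Final answer: 60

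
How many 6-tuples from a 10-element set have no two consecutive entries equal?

First character: 10 choices. Each subsequent: 9 choices (must differ from the previous one).
Total: 10 x 9^5.

Final answer: 10 x 9^{5} = 590490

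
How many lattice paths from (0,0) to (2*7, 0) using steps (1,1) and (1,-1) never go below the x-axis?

Total monotonic paths to (7,7): C(14,7) = 3432.
A path is bad iff it touches y = x + 1; reflecting its initial segment maps bad paths bijectively onto all paths to (6,8), of which there are C(14,8) = 3003.
Valid Dyck paths: 3432 - 3003.
(Check: C(14,7) - C(14,8) = C(14,7)/8, the Catalan number C_{7}.)

Final answer: C_{7} = 429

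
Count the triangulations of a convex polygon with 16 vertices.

This is a standard Catalan-number count: the answer is C_n. Here n = 16 - 2 = 14.
C_n = C(2n,n)/(n+1), so C_{14} = C(28,14)/15 = 40116600/15.

Final answer: C_{14} = 2674440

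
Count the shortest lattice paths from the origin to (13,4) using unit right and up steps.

Each path has 13 right steps and 4 up steps in some order (17 steps total).
Choose which 4 of the 17 steps are up: C(17,4).

Final answer: C(17,4) = 2380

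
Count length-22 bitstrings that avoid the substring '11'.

Classify by the final bit: ...0 gives a(n-1) strings, ...01 gives a(n-2) strings. Thus a(n) = a(n-1) + a(n-2) with a(1)=2, a(2)=3.
Building up term by term: a(1)=2, a(2)=3, a(3)=5, a(4)=8, a(5)=13, a(6)=21, a(7)=34, a(8)=55, a(9)=89, a(10)=144, a(11)=233, a(12)=377, a(13)=610, a(14)=987, a(15)=1597, a(16)=2584, a(17)=4181, a(18)=6765, a(19)=10946, a(20)=17711, a(21)=28657, a(22)=46368.

Final answer: 46368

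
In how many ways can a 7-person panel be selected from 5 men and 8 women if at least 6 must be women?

Sum over valid woman counts:
C(8,6)C(5,1) = 140
C(8,7)C(5,0) = 8
Total: 140 + 8.

Final answer: 148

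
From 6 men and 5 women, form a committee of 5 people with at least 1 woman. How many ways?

Sum over valid woman counts:
C(5,1)C(6,4) = 75
C(5,2)C(6,3) = 200
C(5,3)C(6,2) = 150
C(5,4)C(6,1) = 30
C(5,5)C(6,0) = 1
Total: 75 + 200 + 150 + 30 + 1.

Final answer: 456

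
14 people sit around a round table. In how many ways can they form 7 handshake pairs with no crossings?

The structures are counted by the Catalan number C_n. Here n = 14/2 = 7.
Using C_0 = 1 and C_(k+1) = C_k x 2(2k+1)/(k+2), build up term by term: C_1=1, C_2=2, C_3=5, C_4=14, C_5=42, C_6=132, C_7=429.

Final answer: C_{7} = 429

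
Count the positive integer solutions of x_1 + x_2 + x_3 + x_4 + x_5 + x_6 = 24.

Substitute x'_i = x_i - 1 (so x'_i >= 0). Then sum x'_i = 24 - 6 = 18.
Stars and bars: C(18+6-1, 6-1) = C(23,5).

Final answer: C(23,5) = 33649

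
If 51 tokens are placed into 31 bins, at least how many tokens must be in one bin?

By the pigeonhole principle: ceiling(51/31).

Final answer: 2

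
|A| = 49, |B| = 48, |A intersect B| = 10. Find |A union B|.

|A union B| = |A| + |B| - |A intersect B| = 49 + 48 - 10.

Final answer: 87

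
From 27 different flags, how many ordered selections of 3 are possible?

P(27,3) = 27!/(27-3)! = 27!/24!.

Final answer: P(27,3) = 17550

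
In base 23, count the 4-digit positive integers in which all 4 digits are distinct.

The leading digit has 22 choices (anything but zero); the next has 22 (anything but the first), then 21, and so on, one fewer each time.
Total: 22 x 22 x 21 x 20.

Final answer: 203280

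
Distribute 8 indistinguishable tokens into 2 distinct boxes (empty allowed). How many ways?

Stars and bars: C(n+k-1, k-1) = C(9,1).

Final answer: C(9,1) = 9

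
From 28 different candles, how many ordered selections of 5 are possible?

P(28,5) = 28!/(28-5)! = 28!/23!.

Final answer: P(28,5) = 11793600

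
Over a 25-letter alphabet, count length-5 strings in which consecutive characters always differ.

First character: 25 choices. Each subsequent: 24 choices (must differ from the previous one).
Total: 25 x 24^4.

Final answer: 25 x 24^{4} = 8294400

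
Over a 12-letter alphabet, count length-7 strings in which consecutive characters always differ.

Let g(n) count such strings. g(1) = 12, and each valid string of length n-1 extends in 11 ways (any symbol but the last), so g(n) = 11 g(n-1).
Total: g(7) = 12 x 11^6.

Final answer: 12 x 11^{6} = 21258732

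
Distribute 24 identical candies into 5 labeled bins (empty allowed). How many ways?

Stars and bars: C(n+k-1, k-1) = C(28,4).

Final answer: C(28,4) = 20475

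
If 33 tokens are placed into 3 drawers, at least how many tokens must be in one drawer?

By the pigeonhole principle: ceiling(33/3).

Final answer: 11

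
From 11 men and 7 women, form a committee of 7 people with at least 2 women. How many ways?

Sum over valid woman counts:
C(7,2)C(11,5) = 9702
C(7,3)C(11,4) = 11550
C(7,4)C(11,3) = 5775
C(7,5)C(11,2) = 1155
C(7,6)C(11,1) = 77
C(7,7)C(11,0) = 1
Total: 9702 + 11550 + 5775 + 1155 + 77 + 1.

Final answer: 28260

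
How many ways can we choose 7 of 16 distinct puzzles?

C(16,7) = 16!/(7! x 9!).

Final answer: \binom{16}{7} = 11440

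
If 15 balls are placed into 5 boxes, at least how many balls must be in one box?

By the pigeonhole principle: ceiling(15/5).

Final answer: 3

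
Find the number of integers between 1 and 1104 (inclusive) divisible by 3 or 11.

Multiples of 3: 368. Multiples of 11: 100. Of both (lcm=33): 33.
By inclusion-exclusion: 368 + 100 - 33.

Final answer: 435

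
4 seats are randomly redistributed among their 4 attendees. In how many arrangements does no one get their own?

Use the recurrence D(n) = (n-1)(D(n-1) + D(n-2)) with D(0)=1, D(1)=0.
D(2) = 1 x (0 + 1) = 1
D(3) = 2 x (1 + 0) = 2
D(4) = 3 x (D(3) + D(2)) = 3 x (2 + 1)

Final answer: D(4) = 9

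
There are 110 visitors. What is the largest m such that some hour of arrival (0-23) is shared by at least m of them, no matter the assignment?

There are 24 possible values for hour of arrival (0-23). With 110 visitors and 24 categories, by pigeonhole: ceiling(110/24).

Final answer: 5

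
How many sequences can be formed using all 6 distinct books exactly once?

The number of ways to arrange 6 distinct objects is 6!.

Final answer: 6! = 720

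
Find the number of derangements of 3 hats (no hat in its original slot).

D(n) = (n-1)(D(n-1) + D(n-2)), D(0)=1, D(1)=0.
D(2) = 1 x (0 + 1) = 1
D(3) = 2 x (D(2) + D(1)) = 2 x (1 + 0)

Final answer: D(3) = 2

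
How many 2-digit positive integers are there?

The leading digit cannot be 0 (9 options); the other 1 digit can be anything (10 options each).
Total: 9 x 10^1.

Final answer: 90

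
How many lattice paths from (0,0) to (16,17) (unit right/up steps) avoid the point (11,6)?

Total paths to (16,17): C(33,17) = 1166803110.
Paths through (11,6): C(17,6) x C(16,11) = 54058368.
Avoiding (11,6): 1166803110 - 54058368.

Final answer: 1112744742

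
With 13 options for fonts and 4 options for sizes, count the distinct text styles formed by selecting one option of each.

By the multiplication principle: 13 x 4.

Final answer: 52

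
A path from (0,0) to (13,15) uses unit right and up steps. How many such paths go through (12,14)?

Paths (0,0)->(12,14): C(26,14) = 9657700.
Paths (12,14)->(13,15): C(2,1) = 2.
By multiplication principle: 9657700 x 2.

Final answer: 19315400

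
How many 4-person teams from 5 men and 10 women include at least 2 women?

Sum over valid woman counts:
C(10,2)C(5,2) = 450
C(10,3)C(5,1) = 600
C(10,4)C(5,0) = 210
Total: 450 + 600 + 210.

Final answer: 1260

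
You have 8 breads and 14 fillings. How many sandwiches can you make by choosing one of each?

By the multiplication principle: 8 x 14.

Final answer: 112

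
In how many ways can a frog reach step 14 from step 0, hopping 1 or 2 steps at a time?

Condition on the final move: it is a 1-step (f(n-1) ways to get there) or a 2-step (f(n-2) ways), so f(n) = f(n-1) + f(n-2), with f(1)=1, f(2)=2.
Building up term by term: f(1)=1, f(2)=2, f(3)=3, f(4)=5, f(5)=8, f(6)=13, f(7)=21, f(8)=34, f(9)=55, f(10)=89, f(11)=144, f(12)=233, f(13)=377, f(14)=610.

Final answer: 610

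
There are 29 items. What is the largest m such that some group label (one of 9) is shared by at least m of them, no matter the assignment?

There are 9 possible values for group label (one of 9). With 29 items and 9 categories, by pigeonhole: ceiling(29/9).

Final answer: 4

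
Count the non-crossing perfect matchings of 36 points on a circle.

This is a standard Catalan-number count: the answer is C_n. Here n = 36/2 = 18.
C_n = C(2n,n)/(n+1), so C_{18} = C(36,18)/19 = 9075135300/19.

Final answer: C_{18} = 477638700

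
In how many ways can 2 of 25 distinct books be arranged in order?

P(25,2) = 25!/(25-2)! = 25!/23!.

Final answer: P(25,2) = 600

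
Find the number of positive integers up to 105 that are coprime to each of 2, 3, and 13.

|div by 2|=52, |div by 3|=35, |div by 13|=8.
|div by 2&3|=17, |div by 2&13|=4, |div by 3&13|=2, |div by all|=1.
By inclusion-exclusion, divisible by at least one: 52+35+8-17-4-2+1 = 73.
Not divisible by any: 105 - 73.

Final answer: 32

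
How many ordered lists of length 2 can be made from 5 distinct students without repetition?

P(5,2) = 5!/(5-2)! = 5!/3!.

Final answer: P(5,2) = 20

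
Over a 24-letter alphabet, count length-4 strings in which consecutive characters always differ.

First character: 24 choices. Each subsequent: 23 choices (must differ from the previous one).
Total: 24 x 23^3.

Final answer: 24 x 23^{3} = 292008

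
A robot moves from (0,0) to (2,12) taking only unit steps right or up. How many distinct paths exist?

Each path has 2 right steps and 12 up steps in some order (14 steps total).
Choose which 12 of the 14 steps are up: C(14,12).

Final answer: C(14,12) = 91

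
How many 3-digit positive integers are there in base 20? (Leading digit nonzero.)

In base 20, the leading digit has 19 choices (1..19); each of the remaining 2 digits has 20 choices.
Total: 19 x 20^2.

Final answer: 7600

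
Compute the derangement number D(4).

Derangements satisfy D(n) = (n-1)(D(n-1) + D(n-2)), starting from D(0)=1, D(1)=0.
D(2) = 1 x (0 + 1) = 1
D(3) = 2 x (1 + 0) = 2
D(4) = 3 x (D(3) + D(2)) = 3 x (2 + 1)

Final answer: D(4) = 9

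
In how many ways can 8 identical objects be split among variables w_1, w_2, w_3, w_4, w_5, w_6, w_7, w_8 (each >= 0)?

Stars and bars with 8 stars and 7 bars:
C(8+8-1, 8-1) = C(15,7).

Final answer: C(15,7) = 6435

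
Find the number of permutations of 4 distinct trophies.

The number of ways to arrange 4 distinct objects is 4!.

Final answer: 4! = 24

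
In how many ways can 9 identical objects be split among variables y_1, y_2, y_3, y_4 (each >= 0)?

Stars and bars with 9 stars and 3 bars:
C(9+4-1, 4-1) = C(12,3).

Final answer: C(12,3) = 220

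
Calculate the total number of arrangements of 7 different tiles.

The number of ways to arrange 7 distinct objects is 7!.

Final answer: 7! = 5040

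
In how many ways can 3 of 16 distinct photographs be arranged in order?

P(16,3) = 16!/(16-3)! = 16!/13!.

Final answer: P(16,3) = 3360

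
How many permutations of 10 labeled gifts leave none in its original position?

Derangements satisfy D(n) = (n-1)(D(n-1) + D(n-2)), starting from D(0)=1, D(1)=0.
D(2) = 1 x (0 + 1) = 1
D(3) = 2 x (1 + 0) = 2
D(4) = 3 x (2 + 1) = 9
D(5) = 4 x (9 + 2) = 44
D(6) = 5 x (44 + 9) = 265
D(7) = 6 x (265 + 44) = 1854
D(8) = 7 x (1854 + 265) = 14833
D(9) = 8 x (14833 + 1854) = 133496
D(10) = 9 x (D(9) + D(8)) = 9 x (133496 + 14833)

Final answer: D(10) = 1334961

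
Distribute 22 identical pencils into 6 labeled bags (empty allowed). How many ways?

Stars and bars: C(n+k-1, k-1) = C(27,5).

Final answer: C(27,5) = 80730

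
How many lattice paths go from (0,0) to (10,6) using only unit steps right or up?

Each path has 10 right steps and 6 up steps in some order (16 steps total).
Choose which 6 of the 16 steps are up: C(16,6).

Final answer: C(16,6) = 8008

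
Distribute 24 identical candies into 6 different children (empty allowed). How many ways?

Stars and bars: C(n+k-1, k-1) = C(29,5).

Final answer: C(29,5) = 118755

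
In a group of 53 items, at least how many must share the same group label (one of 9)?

There are 9 possible values for group label (one of 9). With 53 items and 9 categories, by pigeonhole: ceiling(53/9).

Final answer: 6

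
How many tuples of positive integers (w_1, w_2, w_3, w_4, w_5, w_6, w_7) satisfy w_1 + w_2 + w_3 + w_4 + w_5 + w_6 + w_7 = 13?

Substitute w'_i = w_i - 1 (so w'_i >= 0). Then sum w'_i = 13 - 7 = 6.
Stars and bars: C(6+7-1, 7-1) = C(12,6).

Final answer: C(12,6) = 924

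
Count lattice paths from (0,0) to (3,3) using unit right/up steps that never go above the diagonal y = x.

Total monotonic paths to (3,3): C(6,3) = 20.
Reflecting each bad path at its first crossing gives a bijection with paths to (2,4): C(6,4) = 15.
Valid Dyck paths: 20 - 15.
(Equivalently, C_{3} = C(6,3)/4 = 20/4.)

Final answer: C_{3} = 5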